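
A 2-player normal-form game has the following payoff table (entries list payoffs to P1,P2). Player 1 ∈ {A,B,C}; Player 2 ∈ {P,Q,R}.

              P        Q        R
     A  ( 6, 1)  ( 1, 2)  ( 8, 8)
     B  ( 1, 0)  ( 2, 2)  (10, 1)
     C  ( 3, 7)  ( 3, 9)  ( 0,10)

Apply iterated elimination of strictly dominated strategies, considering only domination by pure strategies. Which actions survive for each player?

P2 drop P (Q beats it: A:2>1 B:2>0 C:9>7)
P1 drop A (B beats it: Q:2>1 R:10>8)
P1→{B,C} P2→{Q,R}

IESDS → P1:{B,C} P2:{Q,R}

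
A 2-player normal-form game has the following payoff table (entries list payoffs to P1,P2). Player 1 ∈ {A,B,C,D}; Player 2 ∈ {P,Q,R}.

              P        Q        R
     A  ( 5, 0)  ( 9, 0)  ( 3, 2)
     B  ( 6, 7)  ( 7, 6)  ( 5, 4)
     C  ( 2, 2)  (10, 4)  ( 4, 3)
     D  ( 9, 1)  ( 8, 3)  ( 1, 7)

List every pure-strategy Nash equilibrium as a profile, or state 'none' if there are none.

PSNE = {(C,Q)}

(A,P): not NE [P1→D gives 9>5; P2→R gives 2>0]
(A,Q): not NE [P1→C gives 10>9; P2→R gives 2>0]
(A,R): not NE [P1→B gives 5>3]
(B,P): not NE [P1→D gives 9>6]
(B,Q): not NE [P1→C gives 10>7; P2→P gives 7>6]
(B,R): not NE [P2→P gives 7>4]
(C,P): not NE [P1→D gives 9>2; P2→Q gives 4>2]
(C,Q): NE
(C,R): not NE [P1→B gives 5>4; P2→Q gives 4>3]
(D,P): not NE [P2→R gives 7>1]
(D,Q): not NE [P1→C gives 10>8; P2→R gives 7>3]
(D,R): not NE [P1→B gives 5>1]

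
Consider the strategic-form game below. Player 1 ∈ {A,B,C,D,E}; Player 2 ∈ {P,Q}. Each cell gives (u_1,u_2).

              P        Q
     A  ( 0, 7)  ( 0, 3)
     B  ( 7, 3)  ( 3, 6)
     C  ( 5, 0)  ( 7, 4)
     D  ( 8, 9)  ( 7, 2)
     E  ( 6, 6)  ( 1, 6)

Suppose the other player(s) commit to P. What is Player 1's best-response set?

u_1(A vs P) = 0
u_1(B vs P) = 7
u_1(C vs P) = 5
u_1(D vs P) = 8
u_1(E vs P) = 6
max payoff 8 at {D}

argmax u_1 = {D}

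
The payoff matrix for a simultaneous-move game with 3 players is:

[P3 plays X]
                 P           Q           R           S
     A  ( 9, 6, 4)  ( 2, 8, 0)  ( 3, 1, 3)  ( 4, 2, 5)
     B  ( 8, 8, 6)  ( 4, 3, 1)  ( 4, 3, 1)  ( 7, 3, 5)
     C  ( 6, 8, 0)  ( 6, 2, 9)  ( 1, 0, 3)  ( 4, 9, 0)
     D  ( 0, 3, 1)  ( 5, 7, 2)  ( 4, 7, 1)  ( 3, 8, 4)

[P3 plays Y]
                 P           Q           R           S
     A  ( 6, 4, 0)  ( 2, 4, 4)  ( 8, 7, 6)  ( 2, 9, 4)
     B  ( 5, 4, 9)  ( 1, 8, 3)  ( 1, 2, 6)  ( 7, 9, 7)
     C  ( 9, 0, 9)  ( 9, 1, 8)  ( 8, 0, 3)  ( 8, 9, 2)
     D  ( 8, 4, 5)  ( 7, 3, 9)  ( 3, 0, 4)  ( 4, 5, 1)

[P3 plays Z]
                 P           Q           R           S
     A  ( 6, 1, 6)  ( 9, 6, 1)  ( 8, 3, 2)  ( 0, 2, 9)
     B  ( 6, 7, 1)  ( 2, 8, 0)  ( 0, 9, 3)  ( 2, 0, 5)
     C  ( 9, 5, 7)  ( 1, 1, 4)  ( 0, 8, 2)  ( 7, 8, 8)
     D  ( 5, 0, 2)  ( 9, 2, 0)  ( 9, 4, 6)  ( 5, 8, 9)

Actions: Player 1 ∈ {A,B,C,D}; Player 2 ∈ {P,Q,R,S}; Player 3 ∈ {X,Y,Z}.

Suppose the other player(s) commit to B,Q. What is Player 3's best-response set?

u_3(X vs B,Q) = 1
u_3(Y vs B,Q) = 3
u_3(Z vs B,Q) = 0
max payoff 3 at {Y}

P3 best: {Y}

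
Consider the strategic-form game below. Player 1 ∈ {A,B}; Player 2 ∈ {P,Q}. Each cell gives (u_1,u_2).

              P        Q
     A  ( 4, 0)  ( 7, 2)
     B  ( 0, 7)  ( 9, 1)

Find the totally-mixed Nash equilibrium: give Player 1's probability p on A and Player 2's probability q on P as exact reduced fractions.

P1 indiff ⇒ q·4+(1-q)·7 = q·0+(1-q)·9 ⇒ q(4) = (1-q)(2) ⇒ q = 1/3
P2 indiff ⇒ p·0+(1-p)·7 = p·2+(1-p)·1 ⇒ p(-2) = (1-p)(-6) ⇒ p = 3/4

p=3/4, q=1/3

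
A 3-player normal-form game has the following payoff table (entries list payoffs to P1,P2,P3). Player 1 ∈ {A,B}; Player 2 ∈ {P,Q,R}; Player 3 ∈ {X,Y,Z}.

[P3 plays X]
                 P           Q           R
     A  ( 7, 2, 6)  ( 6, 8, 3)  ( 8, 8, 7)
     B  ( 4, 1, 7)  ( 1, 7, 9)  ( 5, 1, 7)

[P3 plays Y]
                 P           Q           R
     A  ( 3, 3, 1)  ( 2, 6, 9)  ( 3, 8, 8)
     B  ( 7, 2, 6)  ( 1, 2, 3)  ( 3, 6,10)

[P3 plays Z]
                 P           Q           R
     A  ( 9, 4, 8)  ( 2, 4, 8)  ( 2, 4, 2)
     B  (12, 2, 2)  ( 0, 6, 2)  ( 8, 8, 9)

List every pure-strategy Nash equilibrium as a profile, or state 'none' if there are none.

Nash profiles: (A,R,Y), (B,R,Y)

(A,P,X): not NE [P2→R gives 8>2; P3→Z gives 8>6]
(A,P,Y): not NE [P1→B gives 7>3; P2→R gives 8>3; P3→Z gives 8>1]
(A,P,Z): not NE [P1→B gives 12>9]
(A,Q,X): not NE [P3→Y gives 9>3]
(A,Q,Y): not NE [P2→R gives 8>6]
(A,Q,Z): not NE [P3→Y gives 9>8]
(A,R,X): not NE [P3→Y gives 8>7]
(A,R,Y): NE
(A,R,Z): not NE [P1→B gives 8>2; P3→Y gives 8>2]
(B,P,X): not NE [P1→A gives 7>4; P2→Q gives 7>1]
(B,P,Y): not NE [P2→R gives 6>2; P3→X gives 7>6]
(B,P,Z): not NE [P2→R gives 8>2; P3→X gives 7>2]
(B,Q,X): not NE [P1→A gives 6>1]
(B,Q,Y): not NE [P1→A gives 2>1; P2→R gives 6>2; P3→X gives 9>3]
(B,Q,Z): not NE [P1→A gives 2>0; P2→R gives 8>6; P3→X gives 9>2]
(B,R,X): not NE [P1→A gives 8>5; P2→Q gives 7>1; P3→Y gives 10>7]
(B,R,Y): NE
(B,R,Z): not NE [P3→Y gives 10>9]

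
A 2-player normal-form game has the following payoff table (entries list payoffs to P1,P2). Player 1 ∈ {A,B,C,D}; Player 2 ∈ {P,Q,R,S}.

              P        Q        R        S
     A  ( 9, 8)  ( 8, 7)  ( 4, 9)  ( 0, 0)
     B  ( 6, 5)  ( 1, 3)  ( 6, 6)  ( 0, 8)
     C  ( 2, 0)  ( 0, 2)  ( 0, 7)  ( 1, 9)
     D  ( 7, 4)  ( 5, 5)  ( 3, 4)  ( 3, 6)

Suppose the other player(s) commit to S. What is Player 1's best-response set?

argmax u_1 = {D}

u_1(A vs S) = 0
u_1(B vs S) = 0
u_1(C vs S) = 1
u_1(D vs S) = 3
max payoff 3 at {D}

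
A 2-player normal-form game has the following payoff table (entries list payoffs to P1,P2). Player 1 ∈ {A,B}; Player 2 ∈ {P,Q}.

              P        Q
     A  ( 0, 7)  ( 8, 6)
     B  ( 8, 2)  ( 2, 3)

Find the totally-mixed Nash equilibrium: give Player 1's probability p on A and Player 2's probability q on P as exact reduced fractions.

(p,q) = (1/2, 3/7)

P1 indiff ⇒ q·0+(1-q)·8 = q·8+(1-q)·2 ⇒ q(-8) = (1-q)(-6) ⇒ q = 3/7
P2 indiff ⇒ p·7+(1-p)·2 = p·6+(1-p)·3 ⇒ p(1) = (1-p)(1) ⇒ p = 1/2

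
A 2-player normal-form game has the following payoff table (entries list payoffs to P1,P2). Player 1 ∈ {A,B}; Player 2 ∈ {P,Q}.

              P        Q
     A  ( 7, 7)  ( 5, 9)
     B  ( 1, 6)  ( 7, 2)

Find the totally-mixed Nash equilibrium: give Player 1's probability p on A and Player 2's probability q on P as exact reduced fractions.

p=2/3, q=1/4

P1 indiff ⇒ q·7+(1-q)·5 = q·1+(1-q)·7 ⇒ q(6) = (1-q)(2) ⇒ q = 1/4
P2 indiff ⇒ p·7+(1-p)·6 = p·9+(1-p)·2 ⇒ p(-2) = (1-p)(-4) ⇒ p = 2/3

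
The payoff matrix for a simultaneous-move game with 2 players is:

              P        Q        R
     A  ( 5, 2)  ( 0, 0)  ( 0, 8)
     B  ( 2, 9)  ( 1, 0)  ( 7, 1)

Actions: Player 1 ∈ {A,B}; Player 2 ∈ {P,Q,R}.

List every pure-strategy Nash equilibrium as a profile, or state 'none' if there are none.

PSNE: ∅

(A,P): not NE [P2→R gives 8>2]
(A,Q): not NE [P1→B gives 1>0; P2→R gives 8>0]
(A,R): not NE [P1→B gives 7>0]
(B,P): not NE [P1→A gives 5>2]
(B,Q): not NE [P2→P gives 9>0]
(B,R): not NE [P2→P gives 9>1]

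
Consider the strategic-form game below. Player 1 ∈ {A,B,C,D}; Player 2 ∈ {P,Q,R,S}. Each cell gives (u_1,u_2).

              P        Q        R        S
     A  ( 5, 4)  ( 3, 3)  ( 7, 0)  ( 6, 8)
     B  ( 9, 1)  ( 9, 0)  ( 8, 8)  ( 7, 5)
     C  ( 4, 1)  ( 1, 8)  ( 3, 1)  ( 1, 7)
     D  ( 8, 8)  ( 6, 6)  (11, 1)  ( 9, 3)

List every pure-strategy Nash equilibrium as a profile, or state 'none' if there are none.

No pure NE.

(A,P): not NE [P1→B gives 9>5; P2→S gives 8>4]
(A,Q): not NE [P1→B gives 9>3; P2→S gives 8>3]
(A,R): not NE [P1→D gives 11>7; P2→S gives 8>0]
(A,S): not NE [P1→D gives 9>6]
(B,P): not NE [P2→R gives 8>1]
(B,Q): not NE [P2→R gives 8>0]
(B,R): not NE [P1→D gives 11>8]
(B,S): not NE [P1→D gives 9>7; P2→R gives 8>5]
(C,P): not NE [P1→B gives 9>4; P2→Q gives 8>1]
(C,Q): not NE [P1→B gives 9>1]
(C,R): not NE [P1→D gives 11>3; P2→Q gives 8>1]
(C,S): not NE [P1→D gives 9>1; P2→Q gives 8>7]
(D,P): not NE [P1→B gives 9>8]
(D,Q): not NE [P1→B gives 9>6; P2→P gives 8>6]
(D,R): not NE [P2→P gives 8>1]
(D,S): not NE [P2→P gives 8>3]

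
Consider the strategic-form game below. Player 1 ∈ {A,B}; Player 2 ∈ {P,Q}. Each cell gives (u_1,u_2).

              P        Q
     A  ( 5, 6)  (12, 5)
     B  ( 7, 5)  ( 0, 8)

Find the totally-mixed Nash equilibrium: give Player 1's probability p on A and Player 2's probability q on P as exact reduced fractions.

P1 mixes 3/4 on A; P2 mixes 6/7 on P

P1 indiff ⇒ q·5+(1-q)·12 = q·7+(1-q)·0 ⇒ q(-2) = (1-q)(-12) ⇒ q = 6/7
P2 indiff ⇒ p·6+(1-p)·5 = p·5+(1-p)·8 ⇒ p(1) = (1-p)(3) ⇒ p = 3/4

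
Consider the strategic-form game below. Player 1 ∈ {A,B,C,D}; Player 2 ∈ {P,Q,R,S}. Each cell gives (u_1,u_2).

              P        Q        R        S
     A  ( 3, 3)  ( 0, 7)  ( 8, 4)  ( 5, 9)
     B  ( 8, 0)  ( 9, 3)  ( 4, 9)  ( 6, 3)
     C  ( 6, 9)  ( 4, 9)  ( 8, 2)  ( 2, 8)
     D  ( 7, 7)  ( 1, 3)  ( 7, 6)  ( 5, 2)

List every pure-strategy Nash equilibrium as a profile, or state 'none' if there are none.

(A,P): not NE [P1→B gives 8>3; P2→S gives 9>3]
(A,Q): not NE [P1→B gives 9>0; P2→S gives 9>7]
(A,R): not NE [P2→S gives 9>4]
(A,S): not NE [P1→B gives 6>5]
(B,P): not NE [P2→R gives 9>0]
(B,Q): not NE [P2→R gives 9>3]
(B,R): not NE [P1→C gives 8>4]
(B,S): not NE [P2→R gives 9>3]
(C,P): not NE [P1→B gives 8>6]
(C,Q): not NE [P1→B gives 9>4]
(C,R): not NE [P2→Q gives 9>2]
(C,S): not NE [P1→B gives 6>2; P2→Q gives 9>8]
(D,P): not NE [P1→B gives 8>7]
(D,Q): not NE [P1→B gives 9>1; P2→P gives 7>3]
(D,R): not NE [P1→C gives 8>7; P2→P gives 7>6]
(D,S): not NE [P1→B gives 6>5; P2→P gives 7>2]

Equilibria: none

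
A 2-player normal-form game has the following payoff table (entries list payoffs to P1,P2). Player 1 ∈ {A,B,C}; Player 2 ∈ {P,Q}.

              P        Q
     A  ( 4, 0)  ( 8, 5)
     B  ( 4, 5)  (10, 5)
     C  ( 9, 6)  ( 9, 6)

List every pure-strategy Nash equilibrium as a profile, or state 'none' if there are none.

Nash profiles: (B,Q), (C,P)

(A,P): not NE [P1→C gives 9>4; P2→Q gives 5>0]
(A,Q): not NE [P1→B gives 10>8]
(B,P): not NE [P1→C gives 9>4]
(B,Q): NE
(C,P): NE
(C,Q): not NE [P1→B gives 10>9]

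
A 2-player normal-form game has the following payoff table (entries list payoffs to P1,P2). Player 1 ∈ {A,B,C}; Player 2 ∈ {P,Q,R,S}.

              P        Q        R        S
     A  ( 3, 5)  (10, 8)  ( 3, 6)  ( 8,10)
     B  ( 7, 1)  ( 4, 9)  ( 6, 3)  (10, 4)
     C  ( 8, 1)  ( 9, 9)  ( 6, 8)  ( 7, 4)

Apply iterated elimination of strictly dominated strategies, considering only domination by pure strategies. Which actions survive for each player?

P2 drop P (Q beats it: A:8>5 B:9>1 C:9>1)
P2 drop R (Q beats it: A:8>6 B:9>3 C:9>8)
P1 drop C (A beats it: Q:10>9 S:8>7)
P1→{A,B} P2→{Q,S}

Survivors P1:{A,B} P2:{Q,S}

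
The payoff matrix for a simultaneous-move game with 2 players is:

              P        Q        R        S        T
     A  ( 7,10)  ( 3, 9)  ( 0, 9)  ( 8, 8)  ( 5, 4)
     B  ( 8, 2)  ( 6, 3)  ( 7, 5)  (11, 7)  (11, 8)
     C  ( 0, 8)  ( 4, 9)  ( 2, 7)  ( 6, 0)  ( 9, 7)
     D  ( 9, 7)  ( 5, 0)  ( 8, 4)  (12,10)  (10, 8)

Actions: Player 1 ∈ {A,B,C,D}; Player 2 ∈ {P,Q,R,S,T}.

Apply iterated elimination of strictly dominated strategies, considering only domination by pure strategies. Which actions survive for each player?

Remaining: P1:{B,D} P2:{S,T}

P1 drop A (B beats it: P:8>7 Q:6>3 R:7>0 S:11>8 T:11>5)
P1 drop C (B beats it: P:8>0 Q:6>4 R:7>2 S:11>6 T:11>9)
P2 drop P (S beats it: B:7>2 D:10>7)
P2 drop Q (R beats it: B:5>3 D:4>0)
P2 drop R (S beats it: B:7>5 D:10>4)
P1→{B,D} P2→{S,T}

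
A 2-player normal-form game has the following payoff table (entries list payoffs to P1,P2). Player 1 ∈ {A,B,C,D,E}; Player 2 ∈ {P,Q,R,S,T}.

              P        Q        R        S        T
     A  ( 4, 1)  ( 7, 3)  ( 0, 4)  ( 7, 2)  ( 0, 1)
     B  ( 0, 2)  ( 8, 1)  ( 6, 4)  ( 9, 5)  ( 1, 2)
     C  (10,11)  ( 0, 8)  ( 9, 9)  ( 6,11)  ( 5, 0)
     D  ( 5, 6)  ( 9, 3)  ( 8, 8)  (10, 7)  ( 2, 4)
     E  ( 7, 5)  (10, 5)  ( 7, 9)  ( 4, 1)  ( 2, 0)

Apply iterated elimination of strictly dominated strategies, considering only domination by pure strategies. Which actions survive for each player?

Remaining: P1:{C,D} P2:{P,R,S}

P1 drop A (D beats it: P:5>4 Q:9>7 R:8>0 S:10>7 T:2>0)
P1 drop B (D beats it: P:5>0 Q:9>8 R:8>6 S:10>9 T:2>1)
P2 drop Q (R beats it: C:9>8 D:8>3 E:9>5)
P1 drop E (C beats it: P:10>7 R:9>7 S:6>4 T:5>2)
P2 drop T (P beats it: C:11>0 D:6>4)
P1→{C,D} P2→{P,R,S}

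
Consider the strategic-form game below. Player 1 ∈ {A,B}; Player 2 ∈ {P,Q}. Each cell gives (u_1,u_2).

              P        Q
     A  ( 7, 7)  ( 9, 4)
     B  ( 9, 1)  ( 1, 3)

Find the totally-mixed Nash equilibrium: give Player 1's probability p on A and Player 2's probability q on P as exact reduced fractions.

P1 indiff ⇒ q·7+(1-q)·9 = q·9+(1-q)·1 ⇒ q(-2) = (1-q)(-8) ⇒ q = 4/5
P2 indiff ⇒ p·7+(1-p)·1 = p·4+(1-p)·3 ⇒ p(3) = (1-p)(2) ⇒ p = 2/5

(p,q) = (2/5, 4/5)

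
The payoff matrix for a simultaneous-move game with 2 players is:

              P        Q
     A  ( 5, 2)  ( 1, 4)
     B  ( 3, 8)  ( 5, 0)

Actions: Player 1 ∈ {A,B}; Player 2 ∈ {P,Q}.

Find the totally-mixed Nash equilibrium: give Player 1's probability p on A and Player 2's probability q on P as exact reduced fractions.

P1 mixes 4/5 on A; P2 mixes 2/3 on P

P1 indiff ⇒ q·5+(1-q)·1 = q·3+(1-q)·5 ⇒ q(2) = (1-q)(4) ⇒ q = 2/3
P2 indiff ⇒ p·2+(1-p)·8 = p·4+(1-p)·0 ⇒ p(-2) = (1-p)(-8) ⇒ p = 4/5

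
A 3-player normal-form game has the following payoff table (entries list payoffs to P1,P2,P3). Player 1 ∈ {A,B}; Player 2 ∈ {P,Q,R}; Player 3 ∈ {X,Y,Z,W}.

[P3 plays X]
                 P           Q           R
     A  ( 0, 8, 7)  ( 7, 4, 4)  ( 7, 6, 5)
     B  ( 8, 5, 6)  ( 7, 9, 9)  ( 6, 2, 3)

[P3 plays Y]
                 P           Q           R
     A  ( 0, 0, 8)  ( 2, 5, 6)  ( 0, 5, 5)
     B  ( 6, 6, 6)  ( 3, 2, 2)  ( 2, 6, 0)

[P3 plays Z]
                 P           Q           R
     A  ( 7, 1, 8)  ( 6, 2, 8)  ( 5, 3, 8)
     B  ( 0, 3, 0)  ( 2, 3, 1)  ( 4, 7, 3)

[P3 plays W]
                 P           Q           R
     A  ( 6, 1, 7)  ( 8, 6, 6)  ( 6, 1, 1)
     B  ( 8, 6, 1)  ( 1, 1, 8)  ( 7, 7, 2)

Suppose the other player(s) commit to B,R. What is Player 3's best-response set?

u_3(X vs B,R) = 3
u_3(Y vs B,R) = 0
u_3(Z vs B,R) = 3
u_3(W vs B,R) = 2
max payoff 3 at {X,Z}

BR_3 = {X,Z}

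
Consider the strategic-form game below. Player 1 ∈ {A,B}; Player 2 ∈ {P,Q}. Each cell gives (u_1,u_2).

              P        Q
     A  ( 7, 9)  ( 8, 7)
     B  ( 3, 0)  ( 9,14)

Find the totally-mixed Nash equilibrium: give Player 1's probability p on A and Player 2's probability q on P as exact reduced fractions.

p=7/8, q=1/5

P1 indiff ⇒ q·7+(1-q)·8 = q·3+(1-q)·9 ⇒ q(4) = (1-q)(1) ⇒ q = 1/5
P2 indiff ⇒ p·9+(1-p)·0 = p·7+(1-p)·14 ⇒ p(2) = (1-p)(14) ⇒ p = 7/8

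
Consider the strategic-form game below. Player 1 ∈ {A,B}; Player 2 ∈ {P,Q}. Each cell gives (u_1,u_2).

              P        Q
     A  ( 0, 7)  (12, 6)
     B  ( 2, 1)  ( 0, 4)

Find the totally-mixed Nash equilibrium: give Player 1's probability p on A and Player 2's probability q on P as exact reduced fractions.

P1 indiff ⇒ q·0+(1-q)·12 = q·2+(1-q)·0 ⇒ q(-2) = (1-q)(-12) ⇒ q = 6/7
P2 indiff ⇒ p·7+(1-p)·1 = p·6+(1-p)·4 ⇒ p(1) = (1-p)(3) ⇒ p = 3/4

P1 mixes 3/4 on A; P2 mixes 6/7 on P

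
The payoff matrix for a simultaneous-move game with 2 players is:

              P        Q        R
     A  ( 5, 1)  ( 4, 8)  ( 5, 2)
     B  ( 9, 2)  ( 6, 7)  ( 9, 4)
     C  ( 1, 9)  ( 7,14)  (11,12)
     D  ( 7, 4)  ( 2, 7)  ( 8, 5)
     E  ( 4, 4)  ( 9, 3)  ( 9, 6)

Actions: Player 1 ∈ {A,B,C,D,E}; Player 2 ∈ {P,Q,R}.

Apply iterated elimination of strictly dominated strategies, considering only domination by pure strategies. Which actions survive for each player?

Survivors P1:{C,E} P2:{Q,R}

P1 drop A (B beats it: P:9>5 Q:6>4 R:9>5)
P1 drop D (B beats it: P:9>7 Q:6>2 R:9>8)
P2 drop P (R beats it: B:4>2 C:12>9 E:6>4)
P1 drop B (C beats it: Q:7>6 R:11>9)
P1→{C,E} P2→{Q,R}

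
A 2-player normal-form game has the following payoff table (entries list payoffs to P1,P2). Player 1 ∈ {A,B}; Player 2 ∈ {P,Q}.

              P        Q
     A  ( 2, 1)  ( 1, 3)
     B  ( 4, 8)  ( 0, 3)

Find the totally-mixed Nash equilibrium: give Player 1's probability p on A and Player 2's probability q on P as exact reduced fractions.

P1 mixes 5/7 on A; P2 mixes 1/3 on P

P1 indiff ⇒ q·2+(1-q)·1 = q·4+(1-q)·0 ⇒ q(-2) = (1-q)(-1) ⇒ q = 1/3
P2 indiff ⇒ p·1+(1-p)·8 = p·3+(1-p)·3 ⇒ p(-2) = (1-p)(-5) ⇒ p = 5/7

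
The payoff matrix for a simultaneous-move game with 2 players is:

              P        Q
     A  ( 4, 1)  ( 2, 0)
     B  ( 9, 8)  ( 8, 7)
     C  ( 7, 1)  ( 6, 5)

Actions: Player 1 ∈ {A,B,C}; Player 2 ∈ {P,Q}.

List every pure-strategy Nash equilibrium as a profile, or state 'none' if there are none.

PSNE = {(B,P)}

(A,P): not NE [P1→B gives 9>4]
(A,Q): not NE [P1→B gives 8>2; P2→P gives 1>0]
(B,P): NE
(B,Q): not NE [P2→P gives 8>7]
(C,P): not NE [P1→B gives 9>7; P2→Q gives 5>1]
(C,Q): not NE [P1→B gives 8>6]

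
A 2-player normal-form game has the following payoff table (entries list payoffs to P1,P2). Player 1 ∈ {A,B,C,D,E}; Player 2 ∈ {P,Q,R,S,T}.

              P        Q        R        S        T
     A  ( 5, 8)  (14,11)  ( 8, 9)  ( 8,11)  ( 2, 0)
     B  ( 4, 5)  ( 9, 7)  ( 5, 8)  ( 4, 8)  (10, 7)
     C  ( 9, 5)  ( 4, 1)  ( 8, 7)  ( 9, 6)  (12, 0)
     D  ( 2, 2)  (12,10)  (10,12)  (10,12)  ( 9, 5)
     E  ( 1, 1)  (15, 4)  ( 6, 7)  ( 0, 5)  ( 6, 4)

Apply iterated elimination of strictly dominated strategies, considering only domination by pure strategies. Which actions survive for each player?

Survivors P1:{A,D,E} P2:{Q,R,S}

P2 drop P (R beats it: A:9>8 B:8>5 C:7>5 D:12>2 E:7>1)
P2 drop T (R beats it: A:9>0 B:8>7 C:7>0 D:12>5 E:7>4)
P1 drop B (A beats it: Q:14>9 R:8>5 S:8>4)
P1 drop C (D beats it: Q:12>4 R:10>8 S:10>9)
P1→{A,D,E} P2→{Q,R,S}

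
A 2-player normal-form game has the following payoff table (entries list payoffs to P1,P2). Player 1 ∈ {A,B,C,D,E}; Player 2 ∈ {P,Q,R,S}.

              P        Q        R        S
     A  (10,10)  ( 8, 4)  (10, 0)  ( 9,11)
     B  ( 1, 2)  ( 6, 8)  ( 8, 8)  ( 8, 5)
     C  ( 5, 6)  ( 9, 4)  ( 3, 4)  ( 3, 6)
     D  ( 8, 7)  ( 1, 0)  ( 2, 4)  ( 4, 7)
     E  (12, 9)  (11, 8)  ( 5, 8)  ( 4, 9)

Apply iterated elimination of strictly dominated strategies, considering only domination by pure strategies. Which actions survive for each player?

Survivors P1:{A,E} P2:{P,S}

P1 drop B (A beats it: P:10>1 Q:8>6 R:10>8 S:9>8)
P1 drop C (E beats it: P:12>5 Q:11>9 R:5>3 S:4>3)
P1 drop D (A beats it: P:10>8 Q:8>1 R:10>2 S:9>4)
P2 drop Q (P beats it: A:10>4 E:9>8)
P2 drop R (P beats it: A:10>0 E:9>8)
P1→{A,E} P2→{P,S}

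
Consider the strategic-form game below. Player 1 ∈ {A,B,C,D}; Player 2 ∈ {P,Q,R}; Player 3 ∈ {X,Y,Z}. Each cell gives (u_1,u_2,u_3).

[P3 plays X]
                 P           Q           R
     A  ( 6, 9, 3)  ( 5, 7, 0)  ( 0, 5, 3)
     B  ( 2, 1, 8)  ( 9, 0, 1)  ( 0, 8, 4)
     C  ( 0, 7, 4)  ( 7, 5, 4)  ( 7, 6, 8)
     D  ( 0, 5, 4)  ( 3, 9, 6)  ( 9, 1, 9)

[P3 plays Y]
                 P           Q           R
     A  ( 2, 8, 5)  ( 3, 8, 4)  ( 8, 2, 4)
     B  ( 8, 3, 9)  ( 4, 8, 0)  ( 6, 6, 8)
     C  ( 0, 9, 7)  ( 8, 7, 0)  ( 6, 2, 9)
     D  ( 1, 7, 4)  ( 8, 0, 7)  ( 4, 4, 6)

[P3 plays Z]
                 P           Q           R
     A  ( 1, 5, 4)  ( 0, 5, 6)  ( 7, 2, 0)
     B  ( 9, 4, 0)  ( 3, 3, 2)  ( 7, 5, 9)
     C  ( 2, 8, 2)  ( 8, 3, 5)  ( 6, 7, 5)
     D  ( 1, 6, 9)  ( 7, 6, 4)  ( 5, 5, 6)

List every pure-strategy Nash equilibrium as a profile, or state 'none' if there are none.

PSNE = {(B,R,Z)}

(A,P,X): not NE [P3→Y gives 5>3]
(A,P,Y): not NE [P1→B gives 8>2]
(A,P,Z): not NE [P1→B gives 9>1; P3→Y gives 5>4]
(A,Q,X): not NE [P1→B gives 9>5; P2→P gives 9>7; P3→Z gives 6>0]
(A,Q,Y): not NE [P1→D gives 8>3; P3→Z gives 6>4]
(A,Q,Z): not NE [P1→C gives 8>0]
(A,R,X): not NE [P1→D gives 9>0; P2→P gives 9>5; P3→Y gives 4>3]
(A,R,Y): not NE [P2→Q gives 8>2]
(A,R,Z): not NE [P2→Q gives 5>2; P3→Y gives 4>0]
(B,P,X): not NE [P1→A gives 6>2; P2→R gives 8>1; P3→Y gives 9>8]
(B,P,Y): not NE [P2→Q gives 8>3]
(B,P,Z): not NE [P2→R gives 5>4; P3→Y gives 9>0]
(B,Q,X): not NE [P2→R gives 8>0; P3→Z gives 2>1]
(B,Q,Y): not NE [P1→D gives 8>4; P3→Z gives 2>0]
(B,Q,Z): not NE [P1→C gives 8>3; P2→R gives 5>3]
(B,R,X): not NE [P1→D gives 9>0; P3→Z gives 9>4]
(B,R,Y): not NE [P1→A gives 8>6; P2→Q gives 8>6; P3→Z gives 9>8]
(B,R,Z): NE
(C,P,X): not NE [P1→A gives 6>0; P3→Y gives 7>4]
(C,P,Y): not NE [P1→B gives 8>0]
(C,P,Z): not NE [P1→B gives 9>2; P3→Y gives 7>2]
(C,Q,X): not NE [P1→B gives 9>7; P2→P gives 7>5; P3→Z gives 5>4]
(C,Q,Y): not NE [P2→P gives 9>7; P3→Z gives 5>0]
(C,Q,Z): not NE [P2→P gives 8>3]
(C,R,X): not NE [P1→D gives 9>7; P2→P gives 7>6; P3→Y gives 9>8]
(C,R,Y): not NE [P1→A gives 8>6; P2→P gives 9>2]
(C,R,Z): not NE [P1→B gives 7>6; P2→P gives 8>7; P3→Y gives 9>5]
(D,P,X): not NE [P1→A gives 6>0; P2→Q gives 9>5; P3→Z gives 9>4]
(D,P,Y): not NE [P1→B gives 8>1; P3→Z gives 9>4]
(D,P,Z): not NE [P1→B gives 9>1]
(D,Q,X): not NE [P1→B gives 9>3; P3→Y gives 7>6]
(D,Q,Y): not NE [P2→P gives 7>0]
(D,Q,Z): not NE [P1→C gives 8>7; P3→Y gives 7>4]
(D,R,X): not NE [P2→Q gives 9>1]
(D,R,Y): not NE [P1→A gives 8>4; P2→P gives 7>4; P3→X gives 9>6]
(D,R,Z): not NE [P1→B gives 7>5; P2→Q gives 6>5; P3→X gives 9>6]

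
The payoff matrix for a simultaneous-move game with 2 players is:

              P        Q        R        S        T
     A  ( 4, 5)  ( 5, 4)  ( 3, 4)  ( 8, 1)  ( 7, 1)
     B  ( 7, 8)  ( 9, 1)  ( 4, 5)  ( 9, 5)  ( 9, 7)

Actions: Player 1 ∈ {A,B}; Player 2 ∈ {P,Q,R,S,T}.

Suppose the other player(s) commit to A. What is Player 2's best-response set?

P2 best: {P}

u_2(P vs A) = 5
u_2(Q vs A) = 4
u_2(R vs A) = 4
u_2(S vs A) = 1
u_2(T vs A) = 1
max payoff 5 at {P}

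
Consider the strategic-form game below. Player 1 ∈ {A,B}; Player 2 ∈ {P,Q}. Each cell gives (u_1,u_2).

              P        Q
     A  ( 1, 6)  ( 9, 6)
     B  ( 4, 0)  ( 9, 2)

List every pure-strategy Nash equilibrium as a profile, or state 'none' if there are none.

(A,P): not NE [P1→B gives 4>1]
(A,Q): NE
(B,P): not NE [P2→Q gives 2>0]
(B,Q): NE

PSNE = {(A,Q), (B,Q)}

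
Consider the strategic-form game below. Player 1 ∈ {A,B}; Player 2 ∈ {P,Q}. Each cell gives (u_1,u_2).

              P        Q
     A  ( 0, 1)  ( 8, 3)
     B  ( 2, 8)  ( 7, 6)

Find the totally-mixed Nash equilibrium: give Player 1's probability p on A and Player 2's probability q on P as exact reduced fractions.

P1 indiff ⇒ q·0+(1-q)·8 = q·2+(1-q)·7 ⇒ q(-2) = (1-q)(-1) ⇒ q = 1/3
P2 indiff ⇒ p·1+(1-p)·8 = p·3+(1-p)·6 ⇒ p(-2) = (1-p)(-2) ⇒ p = 1/2

P1 mixes 1/2 on A; P2 mixes 1/3 on P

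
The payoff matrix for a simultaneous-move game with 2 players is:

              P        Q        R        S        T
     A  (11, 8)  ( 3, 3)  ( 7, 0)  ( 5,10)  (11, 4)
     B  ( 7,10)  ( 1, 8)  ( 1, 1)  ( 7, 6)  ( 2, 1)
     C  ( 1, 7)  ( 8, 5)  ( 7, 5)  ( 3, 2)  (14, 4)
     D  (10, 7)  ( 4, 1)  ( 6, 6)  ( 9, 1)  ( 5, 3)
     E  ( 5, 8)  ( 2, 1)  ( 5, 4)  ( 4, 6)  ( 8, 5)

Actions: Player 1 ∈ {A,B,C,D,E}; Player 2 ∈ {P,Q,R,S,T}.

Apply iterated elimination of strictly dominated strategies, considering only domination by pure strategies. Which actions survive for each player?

P1 drop B (D beats it: P:10>7 Q:4>1 R:6>1 S:9>7 T:5>2)
P1 drop E (A beats it: P:11>5 Q:3>2 R:7>5 S:5>4 T:11>8)
P2 drop Q (P beats it: A:8>3 C:7>5 D:7>1)
P2 drop R (P beats it: A:8>0 C:7>5 D:7>6)
P2 drop T (P beats it: A:8>4 C:7>4 D:7>3)
P1 drop C (A beats it: P:11>1 S:5>3)
P1→{A,D} P2→{P,S}

Survivors P1:{A,D} P2:{P,S}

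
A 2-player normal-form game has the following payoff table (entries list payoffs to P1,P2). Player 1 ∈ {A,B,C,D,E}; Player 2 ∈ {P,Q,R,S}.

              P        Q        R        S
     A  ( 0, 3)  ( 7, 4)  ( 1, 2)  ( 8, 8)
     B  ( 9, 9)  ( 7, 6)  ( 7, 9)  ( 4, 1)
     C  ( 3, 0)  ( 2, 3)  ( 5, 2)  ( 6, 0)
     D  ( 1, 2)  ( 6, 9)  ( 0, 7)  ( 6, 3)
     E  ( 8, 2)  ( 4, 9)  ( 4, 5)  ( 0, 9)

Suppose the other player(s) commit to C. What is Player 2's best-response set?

BR_2 = {Q}

u_2(P vs C) = 0
u_2(Q vs C) = 3
u_2(R vs C) = 2
u_2(S vs C) = 0
max payoff 3 at {Q}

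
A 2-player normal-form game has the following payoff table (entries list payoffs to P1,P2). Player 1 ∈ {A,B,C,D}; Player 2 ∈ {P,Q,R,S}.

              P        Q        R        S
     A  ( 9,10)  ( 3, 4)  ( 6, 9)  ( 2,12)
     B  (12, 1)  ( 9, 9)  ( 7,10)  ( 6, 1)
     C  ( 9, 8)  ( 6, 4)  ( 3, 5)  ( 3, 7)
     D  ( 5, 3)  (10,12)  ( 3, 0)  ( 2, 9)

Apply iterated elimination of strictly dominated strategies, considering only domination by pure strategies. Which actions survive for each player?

P1 drop A (B beats it: P:12>9 Q:9>3 R:7>6 S:6>2)
P1 drop C (B beats it: P:12>9 Q:9>6 R:7>3 S:6>3)
P2 drop P (Q beats it: B:9>1 D:12>3)
P2 drop S (Q beats it: B:9>1 D:12>9)
P1→{B,D} P2→{Q,R}

Remaining: P1:{B,D} P2:{Q,R}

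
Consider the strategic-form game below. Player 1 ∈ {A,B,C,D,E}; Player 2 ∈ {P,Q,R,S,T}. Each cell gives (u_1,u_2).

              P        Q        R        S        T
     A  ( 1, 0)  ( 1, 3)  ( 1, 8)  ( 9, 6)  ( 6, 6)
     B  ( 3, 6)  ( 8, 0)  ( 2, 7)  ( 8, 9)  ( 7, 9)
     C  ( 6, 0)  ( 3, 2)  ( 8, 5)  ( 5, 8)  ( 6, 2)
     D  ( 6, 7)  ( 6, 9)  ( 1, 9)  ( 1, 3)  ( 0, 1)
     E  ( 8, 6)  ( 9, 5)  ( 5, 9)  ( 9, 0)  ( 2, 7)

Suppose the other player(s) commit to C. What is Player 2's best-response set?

P2 best: {S}

u_2(P vs C) = 0
u_2(Q vs C) = 2
u_2(R vs C) = 5
u_2(S vs C) = 8
u_2(T vs C) = 2
max payoff 8 at {S}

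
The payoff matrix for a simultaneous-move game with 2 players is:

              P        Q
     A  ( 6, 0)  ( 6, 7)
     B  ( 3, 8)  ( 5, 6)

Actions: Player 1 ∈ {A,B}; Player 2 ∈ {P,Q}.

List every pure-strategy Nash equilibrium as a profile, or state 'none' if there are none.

(A,P): not NE [P2→Q gives 7>0]
(A,Q): NE
(B,P): not NE [P1→A gives 6>3]
(B,Q): not NE [P1→A gives 6>5; P2→P gives 8>6]

PSNE = {(A,Q)}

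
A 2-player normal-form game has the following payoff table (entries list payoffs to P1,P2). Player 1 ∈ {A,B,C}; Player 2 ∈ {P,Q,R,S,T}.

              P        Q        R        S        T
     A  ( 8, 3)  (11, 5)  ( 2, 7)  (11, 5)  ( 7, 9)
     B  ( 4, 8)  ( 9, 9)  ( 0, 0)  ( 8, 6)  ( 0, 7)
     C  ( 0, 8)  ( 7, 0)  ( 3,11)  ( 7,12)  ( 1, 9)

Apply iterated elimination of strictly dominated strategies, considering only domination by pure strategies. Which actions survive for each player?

P1 drop B (A beats it: P:8>4 Q:11>9 R:2>0 S:11>8 T:7>0)
P2 drop P (R beats it: A:7>3 C:11>8)
P2 drop Q (R beats it: A:7>5 C:11>0)
P1→{A,C} P2→{R,S,T}

Remaining: P1:{A,C} P2:{R,S,T}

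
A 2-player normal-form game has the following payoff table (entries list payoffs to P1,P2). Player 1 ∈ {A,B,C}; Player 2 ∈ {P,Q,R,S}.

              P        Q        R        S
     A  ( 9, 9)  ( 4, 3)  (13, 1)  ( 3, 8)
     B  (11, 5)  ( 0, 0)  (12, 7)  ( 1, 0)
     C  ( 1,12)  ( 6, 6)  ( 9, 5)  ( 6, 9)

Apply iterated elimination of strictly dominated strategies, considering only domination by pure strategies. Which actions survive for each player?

P2 drop Q (P beats it: A:9>3 B:5>0 C:12>6)
P2 drop S (P beats it: A:9>8 B:5>0 C:12>9)
P1 drop C (A beats it: P:9>1 R:13>9)
P1→{A,B} P2→{P,R}

Survivors P1:{A,B} P2:{P,R}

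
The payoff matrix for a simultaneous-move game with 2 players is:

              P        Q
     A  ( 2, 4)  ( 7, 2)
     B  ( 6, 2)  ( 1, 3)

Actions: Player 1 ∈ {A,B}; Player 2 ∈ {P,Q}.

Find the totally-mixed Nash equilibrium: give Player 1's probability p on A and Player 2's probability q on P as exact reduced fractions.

P1 indiff ⇒ q·2+(1-q)·7 = q·6+(1-q)·1 ⇒ q(-4) = (1-q)(-6) ⇒ q = 3/5
P2 indiff ⇒ p·4+(1-p)·2 = p·2+(1-p)·3 ⇒ p(2) = (1-p)(1) ⇒ p = 1/3

(p,q) = (1/3, 3/5)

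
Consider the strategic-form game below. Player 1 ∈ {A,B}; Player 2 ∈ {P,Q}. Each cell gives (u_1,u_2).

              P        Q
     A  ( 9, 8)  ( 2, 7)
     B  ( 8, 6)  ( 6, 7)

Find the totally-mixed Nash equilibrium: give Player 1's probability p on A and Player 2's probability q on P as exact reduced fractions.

p=1/2, q=4/5

P1 indiff ⇒ q·9+(1-q)·2 = q·8+(1-q)·6 ⇒ q(1) = (1-q)(4) ⇒ q = 4/5
P2 indiff ⇒ p·8+(1-p)·6 = p·7+(1-p)·7 ⇒ p(1) = (1-p)(1) ⇒ p = 1/2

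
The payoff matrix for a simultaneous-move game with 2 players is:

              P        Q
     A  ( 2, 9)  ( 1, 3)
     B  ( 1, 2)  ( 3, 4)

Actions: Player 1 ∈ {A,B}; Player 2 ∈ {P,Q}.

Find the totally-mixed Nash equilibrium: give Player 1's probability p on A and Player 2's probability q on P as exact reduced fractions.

p=1/4, q=2/3

P1 indiff ⇒ q·2+(1-q)·1 = q·1+(1-q)·3 ⇒ q(1) = (1-q)(2) ⇒ q = 2/3
P2 indiff ⇒ p·9+(1-p)·2 = p·3+(1-p)·4 ⇒ p(6) = (1-p)(2) ⇒ p = 1/4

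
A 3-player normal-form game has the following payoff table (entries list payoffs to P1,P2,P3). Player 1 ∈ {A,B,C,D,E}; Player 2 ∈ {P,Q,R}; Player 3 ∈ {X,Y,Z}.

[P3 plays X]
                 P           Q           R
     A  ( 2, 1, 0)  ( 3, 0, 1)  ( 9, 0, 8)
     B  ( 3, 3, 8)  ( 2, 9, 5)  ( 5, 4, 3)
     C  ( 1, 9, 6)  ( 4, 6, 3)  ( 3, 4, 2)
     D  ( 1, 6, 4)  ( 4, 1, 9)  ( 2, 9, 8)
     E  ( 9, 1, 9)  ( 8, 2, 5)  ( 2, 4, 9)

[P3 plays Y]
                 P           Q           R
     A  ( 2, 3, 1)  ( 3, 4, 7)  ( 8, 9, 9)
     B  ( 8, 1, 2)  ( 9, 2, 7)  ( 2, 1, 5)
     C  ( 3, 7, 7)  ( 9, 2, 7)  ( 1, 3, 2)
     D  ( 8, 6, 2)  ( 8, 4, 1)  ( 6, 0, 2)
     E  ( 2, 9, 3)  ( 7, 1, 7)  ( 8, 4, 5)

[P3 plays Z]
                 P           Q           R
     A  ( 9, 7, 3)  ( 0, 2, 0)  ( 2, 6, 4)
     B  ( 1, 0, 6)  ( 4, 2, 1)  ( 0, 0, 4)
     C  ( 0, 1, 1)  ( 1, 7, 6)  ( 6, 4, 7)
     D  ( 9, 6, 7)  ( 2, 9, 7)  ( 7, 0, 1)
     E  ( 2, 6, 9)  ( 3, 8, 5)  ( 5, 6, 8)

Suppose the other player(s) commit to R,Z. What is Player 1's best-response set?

BR_1 = {D}

u_1(A vs R,Z) = 2
u_1(B vs R,Z) = 0
u_1(C vs R,Z) = 6
u_1(D vs R,Z) = 7
u_1(E vs R,Z) = 5
max payoff 7 at {D}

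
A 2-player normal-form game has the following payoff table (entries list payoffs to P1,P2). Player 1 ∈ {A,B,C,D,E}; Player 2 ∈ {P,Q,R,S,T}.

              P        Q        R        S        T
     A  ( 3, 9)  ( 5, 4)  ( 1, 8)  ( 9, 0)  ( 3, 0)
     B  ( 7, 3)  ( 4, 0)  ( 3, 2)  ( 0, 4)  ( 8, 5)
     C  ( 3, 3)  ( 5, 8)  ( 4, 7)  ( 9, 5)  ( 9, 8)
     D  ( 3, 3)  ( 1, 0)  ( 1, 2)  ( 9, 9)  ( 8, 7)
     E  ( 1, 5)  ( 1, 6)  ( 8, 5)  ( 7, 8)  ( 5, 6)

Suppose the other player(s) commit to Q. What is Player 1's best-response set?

u_1(A vs Q) = 5
u_1(B vs Q) = 4
u_1(C vs Q) = 5
u_1(D vs Q) = 1
u_1(E vs Q) = 1
max payoff 5 at {A,C}

BR_1 = {A,C}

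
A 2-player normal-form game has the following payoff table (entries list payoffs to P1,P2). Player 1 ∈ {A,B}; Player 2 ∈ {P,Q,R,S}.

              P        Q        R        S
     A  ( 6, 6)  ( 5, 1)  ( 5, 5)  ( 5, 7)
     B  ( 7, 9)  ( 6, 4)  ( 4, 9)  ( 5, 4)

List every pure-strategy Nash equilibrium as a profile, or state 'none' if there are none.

NE set: (A,S), (B,P)

(A,P): not NE [P1→B gives 7>6; P2→S gives 7>6]
(A,Q): not NE [P1→B gives 6>5; P2→S gives 7>1]
(A,R): not NE [P2→S gives 7>5]
(A,S): NE
(B,P): NE
(B,Q): not NE [P2→R gives 9>4]
(B,R): not NE [P1→A gives 5>4]
(B,S): not NE [P2→R gives 9>4]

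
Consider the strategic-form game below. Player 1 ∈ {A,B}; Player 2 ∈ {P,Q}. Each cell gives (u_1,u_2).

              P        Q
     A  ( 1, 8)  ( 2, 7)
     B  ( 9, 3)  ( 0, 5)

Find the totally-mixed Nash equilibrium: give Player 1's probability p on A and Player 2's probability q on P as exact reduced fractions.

P1 indiff ⇒ q·1+(1-q)·2 = q·9+(1-q)·0 ⇒ q(-8) = (1-q)(-2) ⇒ q = 1/5
P2 indiff ⇒ p·8+(1-p)·3 = p·7+(1-p)·5 ⇒ p(1) = (1-p)(2) ⇒ p = 2/3

(p,q) = (2/3, 1/5)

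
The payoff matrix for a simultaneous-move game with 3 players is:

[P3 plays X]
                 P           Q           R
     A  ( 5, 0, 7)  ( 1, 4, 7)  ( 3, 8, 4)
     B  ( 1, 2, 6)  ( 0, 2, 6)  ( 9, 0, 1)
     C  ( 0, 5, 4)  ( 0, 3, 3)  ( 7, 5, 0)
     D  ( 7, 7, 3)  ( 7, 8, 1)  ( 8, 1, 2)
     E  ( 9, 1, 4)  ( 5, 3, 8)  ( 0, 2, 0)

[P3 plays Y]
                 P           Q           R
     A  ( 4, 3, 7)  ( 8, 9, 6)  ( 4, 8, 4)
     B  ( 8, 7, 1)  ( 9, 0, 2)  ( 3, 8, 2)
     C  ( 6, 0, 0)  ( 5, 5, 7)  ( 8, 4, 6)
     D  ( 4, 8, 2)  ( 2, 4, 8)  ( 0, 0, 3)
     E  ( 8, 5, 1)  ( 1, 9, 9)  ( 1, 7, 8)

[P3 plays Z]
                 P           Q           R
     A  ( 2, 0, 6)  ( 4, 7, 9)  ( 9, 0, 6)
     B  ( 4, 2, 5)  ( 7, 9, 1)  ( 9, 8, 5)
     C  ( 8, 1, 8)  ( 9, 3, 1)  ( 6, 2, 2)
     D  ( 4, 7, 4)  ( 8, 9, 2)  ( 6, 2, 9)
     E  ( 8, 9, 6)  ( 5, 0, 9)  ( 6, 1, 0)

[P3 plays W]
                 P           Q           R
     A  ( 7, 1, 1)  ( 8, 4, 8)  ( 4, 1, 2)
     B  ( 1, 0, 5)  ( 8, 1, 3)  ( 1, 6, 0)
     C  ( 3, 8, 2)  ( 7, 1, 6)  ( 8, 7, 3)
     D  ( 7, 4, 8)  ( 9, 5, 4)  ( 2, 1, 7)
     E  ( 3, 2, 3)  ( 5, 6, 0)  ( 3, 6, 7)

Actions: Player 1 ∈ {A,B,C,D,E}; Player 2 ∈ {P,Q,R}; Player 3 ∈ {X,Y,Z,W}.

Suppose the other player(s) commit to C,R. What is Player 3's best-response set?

P3 best: {Y}

u_3(X vs C,R) = 0
u_3(Y vs C,R) = 6
u_3(Z vs C,R) = 2
u_3(W vs C,R) = 3
max payoff 6 at {Y}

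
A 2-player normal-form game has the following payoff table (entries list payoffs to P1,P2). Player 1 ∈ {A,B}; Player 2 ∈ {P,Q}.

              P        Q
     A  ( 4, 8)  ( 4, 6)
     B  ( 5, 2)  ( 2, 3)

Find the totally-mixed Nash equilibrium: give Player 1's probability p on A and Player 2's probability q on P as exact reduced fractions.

P1 indiff ⇒ q·4+(1-q)·4 = q·5+(1-q)·2 ⇒ q(-1) = (1-q)(-2) ⇒ q = 2/3
P2 indiff ⇒ p·8+(1-p)·2 = p·6+(1-p)·3 ⇒ p(2) = (1-p)(1) ⇒ p = 1/3

P1 mixes 1/3 on A; P2 mixes 2/3 on P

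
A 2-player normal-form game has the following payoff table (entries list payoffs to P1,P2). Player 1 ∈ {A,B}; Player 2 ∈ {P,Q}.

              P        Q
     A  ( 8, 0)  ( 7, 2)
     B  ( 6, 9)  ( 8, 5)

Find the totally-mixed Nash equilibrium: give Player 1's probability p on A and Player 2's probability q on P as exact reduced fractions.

p=2/3, q=1/3

P1 indiff ⇒ q·8+(1-q)·7 = q·6+(1-q)·8 ⇒ q(2) = (1-q)(1) ⇒ q = 1/3
P2 indiff ⇒ p·0+(1-p)·9 = p·2+(1-p)·5 ⇒ p(-2) = (1-p)(-4) ⇒ p = 2/3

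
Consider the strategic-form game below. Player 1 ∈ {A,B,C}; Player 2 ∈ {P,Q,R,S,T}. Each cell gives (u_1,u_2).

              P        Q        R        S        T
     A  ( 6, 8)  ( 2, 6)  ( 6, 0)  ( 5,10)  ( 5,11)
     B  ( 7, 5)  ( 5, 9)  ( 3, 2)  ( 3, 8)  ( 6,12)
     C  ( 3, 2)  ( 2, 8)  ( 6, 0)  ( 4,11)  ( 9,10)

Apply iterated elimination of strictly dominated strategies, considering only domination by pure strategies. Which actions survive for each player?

P2 drop P (S beats it: A:10>8 B:8>5 C:11>2)
P2 drop Q (T beats it: A:11>6 B:12>9 C:10>8)
P1 drop B (C beats it: R:6>3 S:4>3 T:9>6)
P2 drop R (S beats it: A:10>0 C:11>0)
P1→{A,C} P2→{S,T}

IESDS → P1:{A,C} P2:{S,T}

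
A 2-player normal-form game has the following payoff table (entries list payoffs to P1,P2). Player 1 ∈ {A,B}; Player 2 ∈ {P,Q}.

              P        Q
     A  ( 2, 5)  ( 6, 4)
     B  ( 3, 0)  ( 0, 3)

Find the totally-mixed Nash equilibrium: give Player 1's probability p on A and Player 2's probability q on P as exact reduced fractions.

p=3/4, q=6/7

P1 indiff ⇒ q·2+(1-q)·6 = q·3+(1-q)·0 ⇒ q(-1) = (1-q)(-6) ⇒ q = 6/7
P2 indiff ⇒ p·5+(1-p)·0 = p·4+(1-p)·3 ⇒ p(1) = (1-p)(3) ⇒ p = 3/4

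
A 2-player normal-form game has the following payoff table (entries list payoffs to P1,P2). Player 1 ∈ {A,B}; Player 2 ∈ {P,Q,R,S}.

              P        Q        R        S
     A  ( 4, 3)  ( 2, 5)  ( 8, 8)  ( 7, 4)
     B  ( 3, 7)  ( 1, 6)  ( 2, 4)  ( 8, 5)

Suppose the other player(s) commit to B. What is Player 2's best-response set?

argmax u_2 = {P}

u_2(P vs B) = 7
u_2(Q vs B) = 6
u_2(R vs B) = 4
u_2(S vs B) = 5
max payoff 7 at {P}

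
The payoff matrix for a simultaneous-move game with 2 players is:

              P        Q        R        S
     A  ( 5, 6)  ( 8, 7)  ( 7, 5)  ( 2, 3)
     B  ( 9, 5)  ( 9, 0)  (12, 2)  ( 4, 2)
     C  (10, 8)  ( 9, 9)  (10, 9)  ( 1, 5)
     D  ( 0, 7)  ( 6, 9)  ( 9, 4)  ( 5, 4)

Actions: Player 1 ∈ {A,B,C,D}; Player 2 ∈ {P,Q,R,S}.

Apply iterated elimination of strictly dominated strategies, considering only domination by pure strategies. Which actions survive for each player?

Survivors P1:{B,C} P2:{P,Q,R}

P1 drop A (B beats it: P:9>5 Q:9>8 R:12>7 S:4>2)
P2 drop S (P beats it: B:5>2 C:8>5 D:7>4)
P1 drop D (B beats it: P:9>0 Q:9>6 R:12>9)
P1→{B,C} P2→{P,Q,R}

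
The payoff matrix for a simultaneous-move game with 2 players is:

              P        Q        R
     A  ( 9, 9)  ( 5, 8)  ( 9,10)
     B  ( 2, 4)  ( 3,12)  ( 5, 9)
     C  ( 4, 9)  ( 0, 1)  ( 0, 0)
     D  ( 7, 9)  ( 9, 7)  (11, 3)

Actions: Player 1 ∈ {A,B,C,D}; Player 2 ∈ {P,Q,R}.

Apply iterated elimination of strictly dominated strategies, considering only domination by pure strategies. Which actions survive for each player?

P1 drop B (A beats it: P:9>2 Q:5>3 R:9>5)
P1 drop C (A beats it: P:9>4 Q:5>0 R:9>0)
P2 drop Q (P beats it: A:9>8 D:9>7)
P1→{A,D} P2→{P,R}

IESDS → P1:{A,D} P2:{P,R}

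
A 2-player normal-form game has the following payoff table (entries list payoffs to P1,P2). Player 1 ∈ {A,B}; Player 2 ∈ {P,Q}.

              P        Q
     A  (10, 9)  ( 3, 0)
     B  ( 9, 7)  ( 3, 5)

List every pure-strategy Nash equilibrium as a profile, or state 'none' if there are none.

(A,P): NE
(A,Q): not NE [P2→P gives 9>0]
(B,P): not NE [P1→A gives 10>9]
(B,Q): not NE [P2→P gives 7>5]

NE set: (A,P)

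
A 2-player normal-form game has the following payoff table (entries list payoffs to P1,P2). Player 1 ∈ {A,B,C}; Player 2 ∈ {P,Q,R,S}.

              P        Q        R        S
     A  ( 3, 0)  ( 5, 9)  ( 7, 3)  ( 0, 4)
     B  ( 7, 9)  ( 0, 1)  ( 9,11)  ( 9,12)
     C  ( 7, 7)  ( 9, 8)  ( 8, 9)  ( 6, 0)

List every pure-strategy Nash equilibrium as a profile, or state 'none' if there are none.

(A,P): not NE [P1→C gives 7>3; P2→Q gives 9>0]
(A,Q): not NE [P1→C gives 9>5]
(A,R): not NE [P1→B gives 9>7; P2→Q gives 9>3]
(A,S): not NE [P1→B gives 9>0; P2→Q gives 9>4]
(B,P): not NE [P2→S gives 12>9]
(B,Q): not NE [P1→C gives 9>0; P2→S gives 12>1]
(B,R): not NE [P2→S gives 12>11]
(B,S): NE
(C,P): not NE [P2→R gives 9>7]
(C,Q): not NE [P2→R gives 9>8]
(C,R): not NE [P1→B gives 9>8]
(C,S): not NE [P1→B gives 9>6; P2→R gives 9>0]

NE set: (B,S)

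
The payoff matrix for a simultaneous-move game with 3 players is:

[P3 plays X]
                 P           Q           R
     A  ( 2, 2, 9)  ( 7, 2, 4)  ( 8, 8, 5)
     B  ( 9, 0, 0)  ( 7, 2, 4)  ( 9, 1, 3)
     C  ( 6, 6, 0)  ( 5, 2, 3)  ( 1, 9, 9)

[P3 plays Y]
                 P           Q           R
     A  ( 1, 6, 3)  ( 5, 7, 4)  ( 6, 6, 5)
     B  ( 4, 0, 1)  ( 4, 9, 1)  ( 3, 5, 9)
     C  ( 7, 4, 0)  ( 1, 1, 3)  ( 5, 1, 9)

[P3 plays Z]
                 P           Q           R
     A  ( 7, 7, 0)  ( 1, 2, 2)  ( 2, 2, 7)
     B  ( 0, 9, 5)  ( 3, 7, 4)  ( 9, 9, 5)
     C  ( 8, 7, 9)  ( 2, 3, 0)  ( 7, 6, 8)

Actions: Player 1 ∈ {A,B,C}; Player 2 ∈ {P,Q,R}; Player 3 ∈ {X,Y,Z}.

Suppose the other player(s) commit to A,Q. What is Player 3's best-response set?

BR_3 = {X,Y}

u_3(X vs A,Q) = 4
u_3(Y vs A,Q) = 4
u_3(Z vs A,Q) = 2
max payoff 4 at {X,Y}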